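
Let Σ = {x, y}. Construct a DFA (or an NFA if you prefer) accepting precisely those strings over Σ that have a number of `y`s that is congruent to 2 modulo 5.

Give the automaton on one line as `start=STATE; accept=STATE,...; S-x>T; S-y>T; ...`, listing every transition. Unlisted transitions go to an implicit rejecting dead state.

The only thing that matters is how many `y`s have appeared, reduced mod 5. Use one state per residue: S0 for 0, …, S4 for 4. Reading `y` moves to the next residue; anything else stays put. S2 is accepting.
A 5-state machine:
        x   y  
>  S0   S0  S1 
   S1   S1  S2 
 * S2   S2  S3 
   S3   S3  S4 
   S4   S4  S0 
(> = start, * = accepting)

start=S0; accept=S2; S0-x>S0; S0-y>S1; S1-x>S1; S1-y>S2; S2-x>S2; S2-y>S3; S3-x>S3; S3-y>S4; S4-x>S4; S4-y>S0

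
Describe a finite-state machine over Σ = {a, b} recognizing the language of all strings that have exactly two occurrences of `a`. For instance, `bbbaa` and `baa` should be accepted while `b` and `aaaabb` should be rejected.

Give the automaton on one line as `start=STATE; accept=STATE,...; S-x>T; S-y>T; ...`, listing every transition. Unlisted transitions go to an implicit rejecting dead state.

start=q0; accept=q2; q0-a>q1; q0-b>q0; q1-a>q2; q1-b>q1; q2-a>q3; q2-b>q2; q3-a>q3; q3-b>q3

Count `a`s, saturating at 3: states q0 through q2 mean 0 through 2 `a`s seen; q3 means more than 2. Each `a` increments (capped at q3); other symbols loop. Accept from {q2}.
With 4 states:
        a   b  
>  q0   q1  q0 
   q1   q2  q1 
 * q2   q3  q2 
   q3   q3  q3 
(> = start, * = accepting)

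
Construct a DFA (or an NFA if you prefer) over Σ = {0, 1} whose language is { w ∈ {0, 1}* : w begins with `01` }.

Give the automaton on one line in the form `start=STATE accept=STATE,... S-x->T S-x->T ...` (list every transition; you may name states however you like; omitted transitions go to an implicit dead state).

start=S0 accept=S2 S0-0->S1 S0-1->S3 S1-0->S3 S1-1->S2 S2-0->S2 S2-1->S2 S3-0->S3 S3-1->S3

Check the first 2 symbols one by one: S0 through S1 record how many have matched `01` so far; any wrong symbol goes to the dead state S3. After all 2 match we enter the accepting sink S2.
        0   1  
>  S0   S1  S3 
   S1   S3  S2 
 * S2   S2  S2 
   S3   S3  S3 
(> = start, * = accepting)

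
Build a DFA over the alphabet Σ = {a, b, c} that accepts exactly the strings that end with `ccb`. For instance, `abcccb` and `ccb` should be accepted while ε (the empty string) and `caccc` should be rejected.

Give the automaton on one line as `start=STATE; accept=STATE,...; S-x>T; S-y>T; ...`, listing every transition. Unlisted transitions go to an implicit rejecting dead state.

Let each state record the length of the longest suffix of the input read so far that is also a prefix of `ccb`. S1 means the last symbol is `c`; S2 means the last 2 symbols are `cc`; S3 means the last 3 symbols are `ccb`. Accept only at S3, where the string currently ends in `ccb`.
        a   b   c  
>  S0   S0  S0  S1 
   S1   S0  S0  S2 
   S2   S0  S3  S2 
 * S3   S0  S0  S1 
(> = start, * = accepting)

start=S0; accept=S3; S0-a>S0; S0-b>S0; S0-c>S1; S1-a>S0; S1-b>S0; S1-c>S2; S2-a>S0; S2-b>S3; S2-c>S2; S3-a>S0; S3-b>S0; S3-c>S1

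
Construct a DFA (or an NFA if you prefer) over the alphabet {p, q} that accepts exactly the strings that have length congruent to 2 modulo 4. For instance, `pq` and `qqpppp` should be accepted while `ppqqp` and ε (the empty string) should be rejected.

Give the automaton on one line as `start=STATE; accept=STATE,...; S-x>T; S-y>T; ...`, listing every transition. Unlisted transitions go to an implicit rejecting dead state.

Count input length modulo 4: every symbol advances one step around the cycle S0 → S1 → S2 → S3 → S0. Accept at S2.
A 4-state machine:
        p   q  
>  S0   S1  S1 
   S1   S2  S2 
 * S2   S3  S3 
   S3   S0  S0 
(> = start, * = accepting)

start=S0; accept=S2; S0-p>S1; S0-q>S1; S1-p>S2; S1-q>S2; S2-p>S3; S2-q>S3; S3-p>S0; S3-q>S0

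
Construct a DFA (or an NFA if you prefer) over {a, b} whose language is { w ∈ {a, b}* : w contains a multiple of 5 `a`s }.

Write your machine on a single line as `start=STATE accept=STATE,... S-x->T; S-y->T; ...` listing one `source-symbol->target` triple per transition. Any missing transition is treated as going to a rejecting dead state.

The only thing that matters is how many `a`s have appeared, reduced mod 5. Use one state per residue: S0 for 0, …, S4 for 4. Reading `a` moves to the next residue; anything else stays put. S0 is accepting.
5 states suffice.
        a   b  
>* S0   S1  S0 
   S1   S2  S1 
   S2   S3  S2 
   S3   S4  S3 
   S4   S0  S4 
(> = start, * = accepting)

start=S0; accept=S0; S0-a->S1; S0-b->S0; S1-a->S2; S1-b->S1; S2-a->S3; S2-b->S2; S3-a->S4; S3-b->S3; S4-a->S0; S4-b->S4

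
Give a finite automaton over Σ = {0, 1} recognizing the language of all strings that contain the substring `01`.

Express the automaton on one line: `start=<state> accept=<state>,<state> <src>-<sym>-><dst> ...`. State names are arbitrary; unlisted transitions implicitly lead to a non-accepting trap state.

States q0..q1 record the length of the longest prefix of `01` that matches the current input suffix. Reaching q2 means `01` has been seen, and we stay there forever. Accept from q2.
A 3-state machine:
        0   1  
>  q0   q1  q0 
   q1   q1  q2 
 * q2   q2  q2 
(> = start, * = accepting)

start=q0 accept=q2 q0-0->q1 q0-1->q0 q1-0->q1 q1-1->q2 q2-0->q2 q2-1->q2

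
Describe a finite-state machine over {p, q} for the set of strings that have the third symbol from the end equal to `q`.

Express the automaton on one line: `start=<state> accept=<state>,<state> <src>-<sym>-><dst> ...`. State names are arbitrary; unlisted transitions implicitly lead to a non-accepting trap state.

start=A accept=L,M,N,O A-p->B A-q->C B-p->D B-q->E C-p->F C-q->G D-p->H D-q->I E-p->J E-q->K F-p->L F-q->M G-p->N G-q->O H-p->H H-q->I I-p->J I-q->K J-p->L J-q->M K-p->N K-q->O L-p->H L-q->I M-p->J M-q->K N-p->L N-q->M O-p->N O-q->O

A DFA must remember the last 3 symbols (since which symbol is third-to-last isn't known until the input ends). Use one state per possible window of the last ≤3 symbols; accept from those whose window starts with `q`.
15 states suffice.
       p  q 
>  A   B  C 
   B   D  E 
   C   F  G 
   D   H  I 
   E   J  K 
   F   L  M 
   G   N  O 
   H   H  I 
   I   J  K 
   J   L  M 
   K   N  O 
 * L   H  I 
 * M   J  K 
 * N   L  M 
 * O   N  O 
(> = start, * = accepting)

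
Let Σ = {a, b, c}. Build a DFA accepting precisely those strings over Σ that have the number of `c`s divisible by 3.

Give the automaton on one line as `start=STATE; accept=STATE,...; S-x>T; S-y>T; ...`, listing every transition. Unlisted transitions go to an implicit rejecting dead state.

The only thing that matters is how many `c`s have appeared, reduced mod 3. Use one state per residue: s0 for 0, …, s2 for 2. Reading `c` moves to the next residue; anything else stays put. s0 is accepting.
        a   b   c  
>* s0   s0  s0  s1 
   s1   s1  s1  s2 
   s2   s2  s2  s0 
(> = start, * = accepting)

start=s0; accept=s0; s0-a>s0; s0-b>s0; s0-c>s1; s1-a>s1; s1-b>s1; s1-c>s2; s2-a>s2; s2-b>s2; s2-c>s0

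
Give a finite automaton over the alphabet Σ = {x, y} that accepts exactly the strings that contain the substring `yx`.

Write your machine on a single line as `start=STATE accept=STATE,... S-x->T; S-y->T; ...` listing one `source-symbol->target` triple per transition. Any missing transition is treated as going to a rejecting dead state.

States q0..q1 record the length of the longest prefix of `yx` that matches the current input suffix. Reaching q2 means `yx` has been seen, and we stay there forever. Accept from q2.
A 3-state machine:
        x   y  
>  q0   q0  q1 
   q1   q2  q1 
 * q2   q2  q2 
(> = start, * = accepting)

start=q0; accept=q2; q0-x->q0; q0-y->q1; q1-x->q2; q1-y->q1; q2-x->q2; q2-y->q2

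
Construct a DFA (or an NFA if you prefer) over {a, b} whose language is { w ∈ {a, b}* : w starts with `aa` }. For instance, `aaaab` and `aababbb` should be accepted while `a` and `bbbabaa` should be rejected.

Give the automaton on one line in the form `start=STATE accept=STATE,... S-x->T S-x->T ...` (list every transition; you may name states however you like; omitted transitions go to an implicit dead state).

start=S0 accept=S2 S0-a->S1 S0-b->S3 S1-a->S2 S1-b->S3 S2-a->S2 S2-b->S2 S3-a->S3 S3-b->S3

Walk along `aa` while the input agrees: from S0 take `a` to S1, and so on. Any deviation drops to the rejecting sink S3. Once S2 is reached the prefix is confirmed and every continuation is accepted.
4 states suffice.
        a   b  
>  S0   S1  S3 
   S1   S2  S3 
 * S2   S2  S2 
   S3   S3  S3 
(> = start, * = accepting)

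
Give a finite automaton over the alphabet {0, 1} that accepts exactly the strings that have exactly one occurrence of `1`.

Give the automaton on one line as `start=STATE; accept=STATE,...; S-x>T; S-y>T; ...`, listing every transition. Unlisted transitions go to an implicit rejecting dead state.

start=S0; accept=S1; S0-0>S0; S0-1>S1; S1-0>S1; S1-1>S2; S2-0>S2; S2-1>S2

Only the number of `1`s matters, and only up to 2. Make a chain S0 → S1 → S2 advanced by each `1` (with S2 absorbing); every other symbol self-loops. The accepting set is {S1}.
With 3 states:
        0   1  
>  S0   S0  S1 
 * S1   S1  S2 
   S2   S2  S2 
(> = start, * = accepting)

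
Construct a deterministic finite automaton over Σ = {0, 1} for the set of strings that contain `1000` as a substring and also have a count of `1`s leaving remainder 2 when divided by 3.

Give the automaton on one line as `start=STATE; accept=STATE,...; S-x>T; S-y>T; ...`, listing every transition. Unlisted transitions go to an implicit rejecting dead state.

start=s0; accept=s10; s0-0>s0; s0-1>s1; s1-0>s2; s1-1>s3; s2-0>s4; s2-1>s3; s3-0>s5; s3-1>s6; s4-0>s7; s4-1>s3; s5-0>s8; s5-1>s6; s6-0>s9; s6-1>s1; s7-0>s7; s7-1>s10; s8-0>s10; s8-1>s6; s9-0>s11; s9-1>s1; s10-0>s10; s10-1>s12; s11-0>s12; s11-1>s1; s12-0>s12; s12-1>s7

Handle the two conditions separately and then intersect. The first has 5 states tracking whether and how much of `1000` has been seen; the second has 3 states tracking the count of `1`s modulo 3. A product state is a pair (one from each), accepting exactly when both do.
A 13-state machine:
          0    1  
>  s0     s0   s1 
   s1     s2   s3 
   s2     s4   s3 
   s3     s5   s6 
   s4     s7   s3 
   s5     s8   s6 
   s6     s9   s1 
   s7     s7  s10 
   s8    s10   s6 
   s9    s11   s1 
 * s10   s10  s12 
   s11   s12   s1 
   s12   s12   s7 
(> = start, * = accepting)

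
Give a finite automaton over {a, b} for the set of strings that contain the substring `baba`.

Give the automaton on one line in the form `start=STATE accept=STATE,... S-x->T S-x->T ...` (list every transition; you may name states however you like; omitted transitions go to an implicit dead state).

start=S0 accept=S4 S0-a->S0 S0-b->S1 S1-a->S2 S1-b->S1 S2-a->S0 S2-b->S3 S3-a->S4 S3-b->S1 S4-a->S4 S4-b->S4

States S0..S3 record the length of the longest prefix of `baba` that matches the current input suffix. Reaching S4 means `baba` has been seen, and we stay there forever. Accept from S4.
5 states suffice.
        a   b  
>  S0   S0  S1 
   S1   S2  S1 
   S2   S0  S3 
   S3   S4  S1 
 * S4   S4  S4 
(> = start, * = accepting)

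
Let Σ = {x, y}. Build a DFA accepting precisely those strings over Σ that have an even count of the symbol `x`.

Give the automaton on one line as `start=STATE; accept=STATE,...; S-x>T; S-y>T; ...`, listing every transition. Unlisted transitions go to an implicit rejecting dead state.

start=A; accept=A; A-x>B; A-y>A; B-x>A; B-y>B

Keep the running count of `x`s modulo 2: each `x` advances along the cycle A → B → A while other symbols loop. Accept at A.
       x  y 
>* A   B  A 
   B   A  B 
(> = start, * = accepting)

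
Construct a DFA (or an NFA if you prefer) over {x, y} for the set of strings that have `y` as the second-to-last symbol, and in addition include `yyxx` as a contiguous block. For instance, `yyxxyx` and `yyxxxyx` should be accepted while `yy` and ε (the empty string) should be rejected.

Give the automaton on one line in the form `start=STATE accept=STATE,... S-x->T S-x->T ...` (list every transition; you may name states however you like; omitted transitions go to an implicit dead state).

start=S0 accept=S6,S7 S0-x->S0 S0-y->S1 S1-x->S0 S1-y->S2 S2-x->S3 S2-y->S2 S3-x->S4 S3-y->S1 S4-x->S4 S4-y->S5 S5-x->S6 S5-y->S7 S6-x->S4 S6-y->S5 S7-x->S6 S7-y->S7

Run two small machines in parallel and take their product. The first has 7 states tracking the last 2 symbols read; the second has 5 states tracking whether and how much of `yyxx` has been seen. A product state is a pair (one from each), accepting exactly when both do. Minimizing collapses redundant product states.
An 8-state machine:
        x   y  
>  S0   S0  S1 
   S1   S0  S2 
   S2   S3  S2 
   S3   S4  S1 
   S4   S4  S5 
   S5   S6  S7 
 * S6   S4  S5 
 * S7   S6  S7 
(> = start, * = accepting)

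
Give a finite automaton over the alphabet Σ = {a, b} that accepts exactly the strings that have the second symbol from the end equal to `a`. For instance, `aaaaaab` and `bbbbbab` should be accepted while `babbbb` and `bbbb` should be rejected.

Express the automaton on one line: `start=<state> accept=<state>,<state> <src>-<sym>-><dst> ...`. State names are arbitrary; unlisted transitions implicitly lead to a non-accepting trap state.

start=q0 accept=q3,q4 q0-a->q1 q0-b->q2 q1-a->q3 q1-b->q4 q2-a->q5 q2-b->q6 q3-a->q3 q3-b->q4 q4-a->q5 q4-b->q6 q5-a->q3 q5-b->q4 q6-a->q5 q6-b->q6

Because acceptance depends on a position counted from the end, the machine has to buffer the most recent 2 symbols. Make each state the string of the last up-to-2 symbols read; on input `x` shift the window left and append `x`. Accept when the buffered window has length 2 and begins with `a`.
7 states suffice.
        a   b  
>  q0   q1  q2 
   q1   q3  q4 
   q2   q5  q6 
 * q3   q3  q4 
 * q4   q5  q6 
   q5   q3  q4 
   q6   q5  q6 
(> = start, * = accepting)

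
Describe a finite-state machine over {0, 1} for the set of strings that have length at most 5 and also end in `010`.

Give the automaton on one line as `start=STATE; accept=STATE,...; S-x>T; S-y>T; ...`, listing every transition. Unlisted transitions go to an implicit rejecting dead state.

Handle the two conditions separately and then intersect. One (7 states) tracks the input length, saturating at 6; the other (4 states) tracks how much of the suffix `010` has currently been matched. Each combined state is a pair, one component from each; accept when both components accept.
A 22-state machine:
          0    1  
>  s0     s1   s2 
   s1     s3   s4 
   s2     s3   s5 
   s3     s6   s7 
   s4     s8   s9 
   s5     s6   s9 
   s6    s10  s11 
   s7    s12  s13 
 * s8    s10  s11 
   s9    s10  s13 
   s10   s14  s15 
   s11   s16  s17 
 * s12   s14  s15 
   s13   s14  s17 
   s14   s18  s19 
   s15   s20  s21 
 * s16   s18  s19 
   s17   s18  s21 
   s18   s18  s19 
   s19   s20  s21 
   s20   s18  s19 
   s21   s18  s21 
(> = start, * = accepting)

start=s0; accept=s8,s12,s16; s0-0>s1; s0-1>s2; s1-0>s3; s1-1>s4; s2-0>s3; s2-1>s5; s3-0>s6; s3-1>s7; s4-0>s8; s4-1>s9; s5-0>s6; s5-1>s9; s6-0>s10; s6-1>s11; s7-0>s12; s7-1>s13; s8-0>s10; s8-1>s11; s9-0>s10; s9-1>s13; s10-0>s14; s10-1>s15; s11-0>s16; s11-1>s17; s12-0>s14; s12-1>s15; s13-0>s14; s13-1>s17; s14-0>s18; s14-1>s19; s15-0>s20; s15-1>s21; s16-0>s18; s16-1>s19; s17-0>s18; s17-1>s21; s18-0>s18; s18-1>s19; s19-0>s20; s19-1>s21; s20-0>s18; s20-1>s19; s21-0>s18; s21-1>s21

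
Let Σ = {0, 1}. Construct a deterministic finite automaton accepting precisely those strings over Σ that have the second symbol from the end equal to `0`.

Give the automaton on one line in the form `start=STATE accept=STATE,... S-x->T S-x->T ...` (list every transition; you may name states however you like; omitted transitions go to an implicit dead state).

A DFA must remember the last 2 symbols (since which symbol is second-to-last isn't known until the input ends). Use one state per possible window of the last ≤2 symbols; accept from those whose window starts with `0`.
With 7 states:
        0   1  
>  q0   q1  q2 
   q1   q3  q4 
   q2   q5  q6 
 * q3   q3  q4 
 * q4   q5  q6 
   q5   q3  q4 
   q6   q5  q6 
(> = start, * = accepting)

start=q0 accept=q3,q4 q0-0->q1 q0-1->q2 q1-0->q3 q1-1->q4 q2-0->q5 q2-1->q6 q3-0->q3 q3-1->q4 q4-0->q5 q4-1->q6 q5-0->q3 q5-1->q4 q6-0->q5 q6-1->q6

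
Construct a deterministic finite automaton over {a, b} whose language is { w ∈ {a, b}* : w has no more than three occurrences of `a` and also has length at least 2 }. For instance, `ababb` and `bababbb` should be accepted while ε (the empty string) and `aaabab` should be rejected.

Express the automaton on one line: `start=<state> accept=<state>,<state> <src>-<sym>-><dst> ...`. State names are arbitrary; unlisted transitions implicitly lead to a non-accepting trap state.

start=q0 accept=q3,q4,q5,q6 q0-a->q1 q0-b->q2 q1-a->q3 q1-b->q4 q2-a->q4 q2-b->q5 q3-a->q6 q3-b->q3 q4-a->q3 q4-b->q4 q5-a->q4 q5-b->q5 q6-a->q7 q6-b->q6 q7-a->q7 q7-b->q7

Build one automaton per condition and run them in lockstep. One (5 states) tracks the count of `a`s, saturating at 4; the other (4 states) tracks the input length, saturating at 3. Each combined state is a pair, one component from each; accept when both components accept. Equivalent product states are then merged.
With 8 states:
        a   b  
>  q0   q1  q2 
   q1   q3  q4 
   q2   q4  q5 
 * q3   q6  q3 
 * q4   q3  q4 
 * q5   q4  q5 
 * q6   q7  q6 
   q7   q7  q7 
(> = start, * = accepting)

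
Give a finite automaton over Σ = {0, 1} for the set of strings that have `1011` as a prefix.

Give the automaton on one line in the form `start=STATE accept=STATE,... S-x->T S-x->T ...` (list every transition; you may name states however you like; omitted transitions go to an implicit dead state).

start=q0 accept=q4 q0-0->q5 q0-1->q1 q1-0->q2 q1-1->q5 q2-0->q5 q2-1->q3 q3-0->q5 q3-1->q4 q4-0->q4 q4-1->q4 q5-0->q5 q5-1->q5

Walk along `1011` while the input agrees: from q0 take `1` to q1, and so on. Any deviation drops to the rejecting sink q5. Once q4 is reached the prefix is confirmed and every continuation is accepted.
A 6-state machine:
        0   1  
>  q0   q5  q1 
   q1   q2  q5 
   q2   q5  q3 
   q3   q5  q4 
 * q4   q4  q4 
   q5   q5  q5 
(> = start, * = accepting)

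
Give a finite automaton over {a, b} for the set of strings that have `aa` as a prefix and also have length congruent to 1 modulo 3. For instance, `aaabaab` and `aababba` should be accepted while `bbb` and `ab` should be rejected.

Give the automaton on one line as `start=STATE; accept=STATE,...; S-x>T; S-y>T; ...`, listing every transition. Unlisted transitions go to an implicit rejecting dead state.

Build one automaton per condition and run them in lockstep. The first has 4 states tracking whether the input so far still matches the prefix `aa`; the second has 3 states tracking the input length modulo 3. A product state is a pair (one from each), accepting exactly when both do. Equivalent product states are then merged.
A 6-state machine:
        a   b  
>  s0   s1  s2 
   s1   s3  s2 
   s2   s2  s2 
   s3   s4  s4 
   s4   s5  s5 
 * s5   s3  s3 
(> = start, * = accepting)

start=s0; accept=s5; s0-a>s1; s0-b>s2; s1-a>s3; s1-b>s2; s2-a>s2; s2-b>s2; s3-a>s4; s3-b>s4; s4-a>s5; s4-b>s5; s5-a>s3; s5-b>s3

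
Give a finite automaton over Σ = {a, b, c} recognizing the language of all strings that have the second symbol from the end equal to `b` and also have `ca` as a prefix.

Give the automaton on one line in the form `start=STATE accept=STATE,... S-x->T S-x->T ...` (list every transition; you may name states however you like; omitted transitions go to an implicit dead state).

Handle the two conditions separately and then intersect. One (13 states) tracks the last 2 symbols read; the other (4 states) tracks whether the input so far still matches the prefix `ca`. Each combined state is a pair, one component from each; accept when both components accept.
          a    b    c  
>  q0     q1   q2   q3 
   q1     q4   q5   q6 
   q2     q7   q8   q9 
   q3    q10  q11  q12 
   q4     q4   q5   q6 
   q5     q7   q8   q9 
   q6    q13  q11  q12 
   q7     q4   q5   q6 
   q8     q7   q8   q9 
   q9    q13  q11  q12 
   q10   q14  q15  q16 
   q11    q7   q8   q9 
   q12   q13  q11  q12 
   q13    q4   q5   q6 
   q14   q14  q15  q16 
   q15   q17  q18  q19 
   q16   q10  q20  q21 
 * q17   q14  q15  q16 
 * q18   q17  q18  q19 
 * q19   q10  q20  q21 
   q20   q17  q18  q19 
   q21   q10  q20  q21 
(> = start, * = accepting)

start=q0 accept=q17,q18,q19 q0-a->q1 q0-b->q2 q0-c->q3 q1-a->q4 q1-b->q5 q1-c->q6 q2-a->q7 q2-b->q8 q2-c->q9 q3-a->q10 q3-b->q11 q3-c->q12 q4-a->q4 q4-b->q5 q4-c->q6 q5-a->q7 q5-b->q8 q5-c->q9 q6-a->q13 q6-b->q11 q6-c->q12 q7-a->q4 q7-b->q5 q7-c->q6 q8-a->q7 q8-b->q8 q8-c->q9 q9-a->q13 q9-b->q11 q9-c->q12 q10-a->q14 q10-b->q15 q10-c->q16 q11-a->q7 q11-b->q8 q11-c->q9 q12-a->q13 q12-b->q11 q12-c->q12 q13-a->q4 q13-b->q5 q13-c->q6 q14-a->q14 q14-b->q15 q14-c->q16 q15-a->q17 q15-b->q18 q15-c->q19 q16-a->q10 q16-b->q20 q16-c->q21 q17-a->q14 q17-b->q15 q17-c->q16 q18-a->q17 q18-b->q18 q18-c->q19 q19-a->q10 q19-b->q20 q19-c->q21 q20-a->q17 q20-b->q18 q20-c->q19 q21-a->q10 q21-b->q20 q21-c->q21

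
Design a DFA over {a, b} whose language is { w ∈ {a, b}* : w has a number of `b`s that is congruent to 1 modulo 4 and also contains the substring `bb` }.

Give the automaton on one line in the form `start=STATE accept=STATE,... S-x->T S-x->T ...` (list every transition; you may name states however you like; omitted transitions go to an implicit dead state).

start=q0 accept=q9 q0-a->q0 q0-b->q1 q1-a->q2 q1-b->q3 q2-a->q2 q2-b->q4 q3-a->q3 q3-b->q5 q4-a->q6 q4-b->q5 q5-a->q5 q5-b->q7 q6-a->q6 q6-b->q8 q7-a->q7 q7-b->q9 q8-a->q10 q8-b->q7 q9-a->q9 q9-b->q3 q10-a->q10 q10-b->q11 q11-a->q0 q11-b->q9

Build one automaton per condition and run them in lockstep. One (4 states) tracks the count of `b`s modulo 4; the other (3 states) tracks whether and how much of `bb` has been seen. Each combined state is a pair, one component from each; accept when both components accept.
With 12 states:
          a    b  
>  q0     q0   q1 
   q1     q2   q3 
   q2     q2   q4 
   q3     q3   q5 
   q4     q6   q5 
   q5     q5   q7 
   q6     q6   q8 
   q7     q7   q9 
   q8    q10   q7 
 * q9     q9   q3 
   q10   q10  q11 
   q11    q0   q9 
(> = start, * = accepting)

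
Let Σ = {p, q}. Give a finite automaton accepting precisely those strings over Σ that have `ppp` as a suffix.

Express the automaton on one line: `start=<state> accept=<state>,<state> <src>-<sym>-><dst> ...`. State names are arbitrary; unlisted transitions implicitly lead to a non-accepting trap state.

start=s0 accept=s3 s0-p->s1 s0-q->s0 s1-p->s2 s1-q->s0 s2-p->s3 s2-q->s0 s3-p->s3 s3-q->s0

Let each state record the length of the longest suffix of the input read so far that is also a prefix of `ppp`. s1 means the last symbol is `p`; s2 means the last 2 symbols are `pp`; s3 means the last 3 symbols are `ppp`. Accept only at s3, where the string currently ends in `ppp`.
A 4-state machine:
        p   q  
>  s0   s1  s0 
   s1   s2  s0 
   s2   s3  s0 
 * s3   s3  s0 
(> = start, * = accepting)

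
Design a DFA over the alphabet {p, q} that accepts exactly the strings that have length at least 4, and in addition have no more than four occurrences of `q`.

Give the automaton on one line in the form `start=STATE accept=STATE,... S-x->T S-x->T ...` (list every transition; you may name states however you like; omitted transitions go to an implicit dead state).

start=A accept=K,L,M,N,O,P,Q,R,S,T A-p->B A-q->C B-p->D B-q->E C-p->E C-q->F D-p->G D-q->H E-p->H E-q->I F-p->I F-q->J G-p->K G-q->L H-p->L H-q->M I-p->M I-q->N J-p->N J-q->O K-p->P K-q->Q L-p->Q L-q->R M-p->R M-q->S N-p->S N-q->T O-p->T O-q->U P-p->P P-q->Q Q-p->Q Q-q->R R-p->R R-q->S S-p->S S-q->T T-p->T T-q->U U-p->U U-q->U

Run two small machines in parallel and take their product. The first has 6 states tracking the input length, saturating at 5; the second has 6 states tracking the count of `q`s, saturating at 5. A product state is a pair (one from each), accepting exactly when both do.
With 21 states:
       p  q 
>  A   B  C 
   B   D  E 
   C   E  F 
   D   G  H 
   E   H  I 
   F   I  J 
   G   K  L 
   H   L  M 
   I   M  N 
   J   N  O 
 * K   P  Q 
 * L   Q  R 
 * M   R  S 
 * N   S  T 
 * O   T  U 
 * P   P  Q 
 * Q   Q  R 
 * R   R  S 
 * S   S  T 
 * T   T  U 
   U   U  U 
(> = start, * = accepting)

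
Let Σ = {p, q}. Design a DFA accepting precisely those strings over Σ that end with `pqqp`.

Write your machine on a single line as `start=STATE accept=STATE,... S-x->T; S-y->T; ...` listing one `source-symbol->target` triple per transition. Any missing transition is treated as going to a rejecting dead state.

start=A; accept=E; A-p->B; A-q->A; B-p->B; B-q->C; C-p->B; C-q->D; D-p->E; D-q->A; E-p->B; E-q->C

Remember how much of `pqqp` the current input suffix matches. State A means no match yet; B means the last symbol is `p`; C means the last 2 symbols are `pq`; D means the last 3 symbols are `pqq`; E means the last 4 symbols are `pqqp`. Only E accepts. On a mismatch, fall back to the longest proper suffix that is still a prefix of `pqqp`.
With 5 states:
       p  q 
>  A   B  A 
   B   B  C 
   C   B  D 
   D   E  A 
 * E   B  C 
(> = start, * = accepting)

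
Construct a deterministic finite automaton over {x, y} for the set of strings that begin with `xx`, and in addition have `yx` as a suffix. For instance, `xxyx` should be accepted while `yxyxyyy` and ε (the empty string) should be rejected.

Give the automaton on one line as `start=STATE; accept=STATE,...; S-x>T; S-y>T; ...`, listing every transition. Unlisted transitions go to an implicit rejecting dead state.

Handle the two conditions separately and then intersect. The first has 4 states tracking whether the input so far still matches the prefix `xx`; the second has 3 states tracking how much of the suffix `yx` has currently been matched. A product state is a pair (one from each), accepting exactly when both do.
An 8-state machine:
        x   y  
>  q0   q1  q2 
   q1   q3  q2 
   q2   q4  q2 
   q3   q3  q5 
   q4   q6  q2 
   q5   q7  q5 
   q6   q6  q2 
 * q7   q3  q5 
(> = start, * = accepting)

start=q0; accept=q7; q0-x>q1; q0-y>q2; q1-x>q3; q1-y>q2; q2-x>q4; q2-y>q2; q3-x>q3; q3-y>q5; q4-x>q6; q4-y>q2; q5-x>q7; q5-y>q5; q6-x>q6; q6-y>q2; q7-x>q3; q7-y>q5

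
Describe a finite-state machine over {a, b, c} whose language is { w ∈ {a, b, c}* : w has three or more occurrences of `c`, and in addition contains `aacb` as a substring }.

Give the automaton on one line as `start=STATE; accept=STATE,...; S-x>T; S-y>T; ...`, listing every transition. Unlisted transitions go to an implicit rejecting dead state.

Build one automaton per condition and run them in lockstep. One (5 states) tracks the count of `c`s, saturating at 4; the other (5 states) tracks whether and how much of `aacb` has been seen. Each combined state is a pair, one component from each; accept when both components accept.
A 23-state machine:
          a    b    c  
>  S0     S1   S0   S2 
   S1     S3   S0   S2 
   S2     S4   S2   S5 
   S3     S3   S0   S6 
   S4     S7   S2   S5 
   S5     S8   S5   S9 
   S6     S4  S10   S5 
   S7     S7   S2  S11 
   S8    S12   S5   S9 
   S9    S13   S9  S14 
   S10   S10  S10  S15 
   S11    S8  S15   S9 
   S12   S12   S5  S16 
   S13   S17   S9  S14 
   S14   S18  S14  S14 
   S15   S15  S15  S19 
   S16   S13  S19  S14 
   S17   S17   S9  S20 
   S18   S21  S14  S14 
 * S19   S19  S19  S22 
   S20   S18  S22  S14 
   S21   S21  S14  S20 
 * S22   S22  S22  S22 
(> = start, * = accepting)

start=S0; accept=S19,S22; S0-a>S1; S0-b>S0; S0-c>S2; S1-a>S3; S1-b>S0; S1-c>S2; S2-a>S4; S2-b>S2; S2-c>S5; S3-a>S3; S3-b>S0; S3-c>S6; S4-a>S7; S4-b>S2; S4-c>S5; S5-a>S8; S5-b>S5; S5-c>S9; S6-a>S4; S6-b>S10; S6-c>S5; S7-a>S7; S7-b>S2; S7-c>S11; S8-a>S12; S8-b>S5; S8-c>S9; S9-a>S13; S9-b>S9; S9-c>S14; S10-a>S10; S10-b>S10; S10-c>S15; S11-a>S8; S11-b>S15; S11-c>S9; S12-a>S12; S12-b>S5; S12-c>S16; S13-a>S17; S13-b>S9; S13-c>S14; S14-a>S18; S14-b>S14; S14-c>S14; S15-a>S15; S15-b>S15; S15-c>S19; S16-a>S13; S16-b>S19; S16-c>S14; S17-a>S17; S17-b>S9; S17-c>S20; S18-a>S21; S18-b>S14; S18-c>S14; S19-a>S19; S19-b>S19; S19-c>S22; S20-a>S18; S20-b>S22; S20-c>S14; S21-a>S21; S21-b>S14; S21-c>S20; S22-a>S22; S22-b>S22; S22-c>S22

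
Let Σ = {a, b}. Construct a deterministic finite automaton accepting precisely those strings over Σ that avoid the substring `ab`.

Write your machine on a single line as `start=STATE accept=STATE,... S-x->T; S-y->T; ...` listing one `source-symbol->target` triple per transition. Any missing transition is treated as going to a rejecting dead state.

start=q0; accept=q0,q1; q0-a->q1; q0-b->q0; q1-a->q1; q1-b->q2; q2-a->q2; q2-b->q2

Track partial matches of the forbidden pattern `ab`. State q2 is a dead state reached once `ab` has occurred; every other state accepts. q0 means no part of `ab` is currently matched.
3 states suffice.
        a   b  
>* q0   q1  q0 
 * q1   q1  q2 
   q2   q2  q2 
(> = start, * = accepting)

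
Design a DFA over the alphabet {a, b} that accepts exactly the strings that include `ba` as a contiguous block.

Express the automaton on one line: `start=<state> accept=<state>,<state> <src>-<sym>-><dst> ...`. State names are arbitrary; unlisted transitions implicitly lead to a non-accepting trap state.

start=q0 accept=q2 q0-a->q0 q0-b->q1 q1-a->q2 q1-b->q1 q2-a->q2 q2-b->q2

States q0..q1 record the length of the longest prefix of `ba` that matches the current input suffix. Reaching q2 means `ba` has been seen, and we stay there forever. Accept from q2.
        a   b  
>  q0   q0  q1 
   q1   q2  q1 
 * q2   q2  q2 
(> = start, * = accepting)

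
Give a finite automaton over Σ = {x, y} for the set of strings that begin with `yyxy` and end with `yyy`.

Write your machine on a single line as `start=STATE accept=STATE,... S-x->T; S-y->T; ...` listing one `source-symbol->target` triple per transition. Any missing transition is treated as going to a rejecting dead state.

start=q0; accept=q8; q0-x->q1; q0-y->q2; q1-x->q1; q1-y->q1; q2-x->q1; q2-y->q3; q3-x->q4; q3-y->q1; q4-x->q1; q4-y->q5; q5-x->q6; q5-y->q7; q6-x->q6; q6-y->q5; q7-x->q6; q7-y->q8; q8-x->q6; q8-y->q8

Build one automaton per condition and run them in lockstep. The first has 6 states tracking whether the input so far still matches the prefix `yyxy`; the second has 4 states tracking how much of the suffix `yyy` has currently been matched. A product state is a pair (one from each), accepting exactly when both do. Equivalent product states are then merged.
A 9-state machine:
        x   y  
>  q0   q1  q2 
   q1   q1  q1 
   q2   q1  q3 
   q3   q4  q1 
   q4   q1  q5 
   q5   q6  q7 
   q6   q6  q5 
   q7   q6  q8 
 * q8   q6  q8 
(> = start, * = accepting)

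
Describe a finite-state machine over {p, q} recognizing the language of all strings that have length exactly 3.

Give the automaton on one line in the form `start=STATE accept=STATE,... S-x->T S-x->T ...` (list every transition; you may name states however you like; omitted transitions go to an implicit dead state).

start=s0 accept=s3 s0-p->s1 s0-q->s1 s1-p->s2 s1-q->s2 s2-p->s3 s2-q->s3 s3-p->s4 s3-q->s4 s4-p->s4 s4-q->s4

We only need to distinguish lengths 0, 1, …, 3, and '>3'. Chain s0 → s1 → s2 → s3 → s4 on every symbol, with s4 looping. Accepting states: {s3}.
A 5-state machine:
        p   q  
>  s0   s1  s1 
   s1   s2  s2 
   s2   s3  s3 
 * s3   s4  s4 
   s4   s4  s4 
(> = start, * = accepting)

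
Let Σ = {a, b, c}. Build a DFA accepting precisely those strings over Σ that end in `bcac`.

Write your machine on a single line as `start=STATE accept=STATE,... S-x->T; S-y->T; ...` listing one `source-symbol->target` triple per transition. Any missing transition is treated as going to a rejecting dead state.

start=S0; accept=S4; S0-a->S0; S0-b->S1; S0-c->S0; S1-a->S0; S1-b->S1; S1-c->S2; S2-a->S3; S2-b->S1; S2-c->S0; S3-a->S0; S3-b->S1; S3-c->S4; S4-a->S0; S4-b->S1; S4-c->S0

Remember how much of `bcac` the current input suffix matches. State S0 means no match yet; S1 means the last symbol is `b`; S2 means the last 2 symbols are `bc`; S3 means the last 3 symbols are `bca`; S4 means the last 4 symbols are `bcac`. Only S4 accepts. On a mismatch, fall back to the longest proper suffix that is still a prefix of `bcac`.
A 5-state machine:
        a   b   c  
>  S0   S0  S1  S0 
   S1   S0  S1  S2 
   S2   S3  S1  S0 
   S3   S0  S1  S4 
 * S4   S0  S1  S0 
(> = start, * = accepting)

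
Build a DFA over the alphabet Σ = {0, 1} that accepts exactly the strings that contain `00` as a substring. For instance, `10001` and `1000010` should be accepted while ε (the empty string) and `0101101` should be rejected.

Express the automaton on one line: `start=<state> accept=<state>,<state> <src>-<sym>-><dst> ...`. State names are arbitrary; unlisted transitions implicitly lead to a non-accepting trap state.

start=S0 accept=S2 S0-0->S1 S0-1->S0 S1-0->S2 S1-1->S0 S2-0->S2 S2-1->S2

Track how much of `00` has been matched so far: state S0 is no progress, S2 is the absorbing accept state reached once `00` has occurred. Intermediate states record partial matches; on a mismatch, fall back to the longest reusable overlap.
        0   1  
>  S0   S1  S0 
   S1   S2  S0 
 * S2   S2  S2 
(> = start, * = accepting)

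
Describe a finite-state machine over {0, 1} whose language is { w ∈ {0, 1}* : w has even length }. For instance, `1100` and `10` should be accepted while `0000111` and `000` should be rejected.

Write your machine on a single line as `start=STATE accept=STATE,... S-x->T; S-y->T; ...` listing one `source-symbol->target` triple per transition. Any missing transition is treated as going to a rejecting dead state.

start=q0; accept=q0; q0-0->q1; q0-1->q1; q1-0->q0; q1-1->q0

Only the length mod 2 matters, so use a 2-cycle: from any state, every input symbol moves to the next state, wrapping q1 back to q0. Mark q0 accepting.
With 2 states:
        0   1  
>* q0   q1  q1 
   q1   q0  q0 
(> = start, * = accepting)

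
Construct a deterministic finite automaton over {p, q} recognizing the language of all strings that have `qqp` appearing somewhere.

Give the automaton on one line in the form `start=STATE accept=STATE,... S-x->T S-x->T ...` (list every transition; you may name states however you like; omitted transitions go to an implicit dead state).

Track how much of `qqp` has been matched so far: state S0 is no progress, S3 is the absorbing accept state reached once `qqp` has occurred. Intermediate states record partial matches; on a mismatch, fall back to the longest reusable overlap.
A 4-state machine:
        p   q  
>  S0   S0  S1 
   S1   S0  S2 
   S2   S3  S2 
 * S3   S3  S3 
(> = start, * = accepting)

start=S0 accept=S3 S0-p->S0 S0-q->S1 S1-p->S0 S1-q->S2 S2-p->S3 S2-q->S2 S3-p->S3 S3-q->S3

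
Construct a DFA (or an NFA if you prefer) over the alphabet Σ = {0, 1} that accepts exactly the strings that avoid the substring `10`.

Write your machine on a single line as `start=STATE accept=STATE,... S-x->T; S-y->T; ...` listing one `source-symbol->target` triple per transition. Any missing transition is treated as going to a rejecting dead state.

start=q0; accept=q0,q1; q0-0->q0; q0-1->q1; q1-0->q2; q1-1->q1; q2-0->q2; q2-1->q2

This is the complement of 'contains `10`'. Use the same substring-matching states — q0 through q2 holding how much of `10` has just been matched — but flip the accepting set: everything except the trap q2 accepts.
3 states suffice.
        0   1  
>* q0   q0  q1 
 * q1   q2  q1 
   q2   q2  q2 
(> = start, * = accepting)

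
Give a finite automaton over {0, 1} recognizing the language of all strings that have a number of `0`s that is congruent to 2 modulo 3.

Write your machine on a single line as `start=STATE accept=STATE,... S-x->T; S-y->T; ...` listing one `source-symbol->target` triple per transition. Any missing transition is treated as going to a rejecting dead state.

start=S0; accept=S2; S0-0->S1; S0-1->S0; S1-0->S2; S1-1->S1; S2-0->S0; S2-1->S2

Keep the running count of `0`s modulo 3: each `0` advances along the cycle S0 → S1 → S2 → S0 while other symbols loop. Accept at S2.
3 states suffice.
        0   1  
>  S0   S1  S0 
   S1   S2  S1 
 * S2   S0  S2 
(> = start, * = accepting)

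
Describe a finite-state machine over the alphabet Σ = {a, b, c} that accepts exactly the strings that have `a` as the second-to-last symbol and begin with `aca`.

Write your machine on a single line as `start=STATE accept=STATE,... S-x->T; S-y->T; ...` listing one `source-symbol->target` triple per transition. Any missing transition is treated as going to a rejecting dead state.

start=q0; accept=q15,q16,q17; q0-a->q1; q0-b->q2; q0-c->q3; q1-a->q4; q1-b->q5; q1-c->q6; q2-a->q7; q2-b->q8; q2-c->q9; q3-a->q10; q3-b->q11; q3-c->q12; q4-a->q4; q4-b->q5; q4-c->q13; q5-a->q7; q5-b->q8; q5-c->q9; q6-a->q14; q6-b->q11; q6-c->q12; q7-a->q4; q7-b->q5; q7-c->q13; q8-a->q7; q8-b->q8; q8-c->q9; q9-a->q10; q9-b->q11; q9-c->q12; q10-a->q4; q10-b->q5; q10-c->q13; q11-a->q7; q11-b->q8; q11-c->q9; q12-a->q10; q12-b->q11; q12-c->q12; q13-a->q10; q13-b->q11; q13-c->q12; q14-a->q15; q14-b->q16; q14-c->q17; q15-a->q15; q15-b->q16; q15-c->q17; q16-a->q18; q16-b->q19; q16-c->q20; q17-a->q14; q17-b->q21; q17-c->q22; q18-a->q15; q18-b->q16; q18-c->q17; q19-a->q18; q19-b->q19; q19-c->q20; q20-a->q14; q20-b->q21; q20-c->q22; q21-a->q18; q21-b->q19; q21-c->q20; q22-a->q14; q22-b->q21; q22-c->q22

Handle the two conditions separately and then intersect. One (13 states) tracks the last 2 symbols read; the other (5 states) tracks whether the input so far still matches the prefix `aca`. Each combined state is a pair, one component from each; accept when both components accept.
23 states suffice.
          a    b    c  
>  q0     q1   q2   q3 
   q1     q4   q5   q6 
   q2     q7   q8   q9 
   q3    q10  q11  q12 
   q4     q4   q5  q13 
   q5     q7   q8   q9 
   q6    q14  q11  q12 
   q7     q4   q5  q13 
   q8     q7   q8   q9 
   q9    q10  q11  q12 
   q10    q4   q5  q13 
   q11    q7   q8   q9 
   q12   q10  q11  q12 
   q13   q10  q11  q12 
   q14   q15  q16  q17 
 * q15   q15  q16  q17 
 * q16   q18  q19  q20 
 * q17   q14  q21  q22 
   q18   q15  q16  q17 
   q19   q18  q19  q20 
   q20   q14  q21  q22 
   q21   q18  q19  q20 
   q22   q14  q21  q22 
(> = start, * = accepting)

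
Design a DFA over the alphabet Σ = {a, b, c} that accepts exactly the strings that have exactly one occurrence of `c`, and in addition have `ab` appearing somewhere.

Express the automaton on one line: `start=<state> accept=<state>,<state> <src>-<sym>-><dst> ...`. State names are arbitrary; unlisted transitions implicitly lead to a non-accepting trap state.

Run two small machines in parallel and take their product. One (3 states) tracks the count of `c`s, saturating at 2; the other (3 states) tracks whether and how much of `ab` has been seen. Each combined state is a pair, one component from each; accept when both components accept.
9 states suffice.
        a   b   c  
>  q0   q1  q0  q2 
   q1   q1  q3  q2 
   q2   q4  q2  q5 
   q3   q3  q3  q6 
   q4   q4  q6  q5 
   q5   q7  q5  q5 
 * q6   q6  q6  q8 
   q7   q7  q8  q5 
   q8   q8  q8  q8 
(> = start, * = accepting)

start=q0 accept=q6 q0-a->q1 q0-b->q0 q0-c->q2 q1-a->q1 q1-b->q3 q1-c->q2 q2-a->q4 q2-b->q2 q2-c->q5 q3-a->q3 q3-b->q3 q3-c->q6 q4-a->q4 q4-b->q6 q4-c->q5 q5-a->q7 q5-b->q5 q5-c->q5 q6-a->q6 q6-b->q6 q6-c->q8 q7-a->q7 q7-b->q8 q7-c->q5 q8-a->q8 q8-b->q8 q8-c->q8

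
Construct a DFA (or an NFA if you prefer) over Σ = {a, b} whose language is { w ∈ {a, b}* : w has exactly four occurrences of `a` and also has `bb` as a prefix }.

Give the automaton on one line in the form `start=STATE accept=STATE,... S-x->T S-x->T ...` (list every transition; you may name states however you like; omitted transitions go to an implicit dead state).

Run two small machines in parallel and take their product. One (6 states) tracks the count of `a`s, saturating at 5; the other (4 states) tracks whether the input so far still matches the prefix `bb`. Each combined state is a pair, one component from each; accept when both components accept.
A 13-state machine:
          a    b  
>  S0     S1   S2 
   S1     S3   S1 
   S2     S1   S4 
   S3     S5   S3 
   S4     S6   S4 
   S5     S7   S5 
   S6     S8   S6 
   S7     S9   S7 
   S8    S10   S8 
   S9     S9   S9 
   S10   S11  S10 
 * S11   S12  S11 
   S12   S12  S12 
(> = start, * = accepting)

start=S0 accept=S11 S0-a->S1 S0-b->S2 S1-a->S3 S1-b->S1 S2-a->S1 S2-b->S4 S3-a->S5 S3-b->S3 S4-a->S6 S4-b->S4 S5-a->S7 S5-b->S5 S6-a->S8 S6-b->S6 S7-a->S9 S7-b->S7 S8-a->S10 S8-b->S8 S9-a->S9 S9-b->S9 S10-a->S11 S10-b->S10 S11-a->S12 S11-b->S11 S12-a->S12 S12-b->S12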